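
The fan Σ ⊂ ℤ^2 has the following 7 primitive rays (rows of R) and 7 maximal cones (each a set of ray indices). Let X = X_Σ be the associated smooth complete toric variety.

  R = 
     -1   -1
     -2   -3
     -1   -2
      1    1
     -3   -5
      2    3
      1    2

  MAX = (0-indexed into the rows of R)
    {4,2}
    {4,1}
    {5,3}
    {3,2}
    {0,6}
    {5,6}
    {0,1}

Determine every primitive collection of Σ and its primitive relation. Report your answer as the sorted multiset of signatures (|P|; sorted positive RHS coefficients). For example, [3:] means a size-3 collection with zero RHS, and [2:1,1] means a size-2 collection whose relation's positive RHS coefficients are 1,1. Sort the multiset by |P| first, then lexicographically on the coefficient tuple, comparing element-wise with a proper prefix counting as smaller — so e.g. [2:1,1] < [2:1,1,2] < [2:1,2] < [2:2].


The 14 primitive collections of Σ (r=7, n=2):

  P={0,3}:  v_{0} + v_{3} = 0  ⇒ sig = [2:]
  P={1,5}:  v_{1} + v_{5} = 0  ⇒ sig = [2:]
  P={2,6}:  v_{2} + v_{6} = 0  ⇒ sig = [2:]
  P={0,2}:  v_{0} + v_{2} = v_{1}  ⇒ sig = [2:1]
  P={0,5}:  v_{0} + v_{5} = v_{6}  ⇒ sig = [2:1]
  P={1,2}:  v_{1} + v_{2} = v_{4}  ⇒ sig = [2:1]
  P={1,3}:  v_{1} + v_{3} = v_{2}  ⇒ sig = [2:1]
  P={1,6}:  v_{1} + v_{6} = v_{0}  ⇒ sig = [2:1]
  P={2,5}:  v_{2} + v_{5} = v_{3}  ⇒ sig = [2:1]
  P={3,6}:  v_{3} + v_{6} = v_{5}  ⇒ sig = [2:1]
  P={4,5}:  v_{4} + v_{5} = v_{2}  ⇒ sig = [2:1]
  P={4,6}:  v_{4} + v_{6} = v_{1}  ⇒ sig = [2:1]
  P={0,4}:  v_{0} + v_{4} = 2·v_{1}  ⇒ sig = [2:2]
  P={3,4}:  v_{3} + v_{4} = 2·v_{2}  ⇒ sig = [2:2]

Signatures (|P|; sorted positive RHS coefficients), sorted:
    [2:]
    [2:]
    [2:]
    [2:1]
    [2:1]
    [2:1]
    [2:1]
    [2:1]
    [2:1]
    [2:1]
    [2:1]
    [2:1]
    [2:2]
    [2:2]


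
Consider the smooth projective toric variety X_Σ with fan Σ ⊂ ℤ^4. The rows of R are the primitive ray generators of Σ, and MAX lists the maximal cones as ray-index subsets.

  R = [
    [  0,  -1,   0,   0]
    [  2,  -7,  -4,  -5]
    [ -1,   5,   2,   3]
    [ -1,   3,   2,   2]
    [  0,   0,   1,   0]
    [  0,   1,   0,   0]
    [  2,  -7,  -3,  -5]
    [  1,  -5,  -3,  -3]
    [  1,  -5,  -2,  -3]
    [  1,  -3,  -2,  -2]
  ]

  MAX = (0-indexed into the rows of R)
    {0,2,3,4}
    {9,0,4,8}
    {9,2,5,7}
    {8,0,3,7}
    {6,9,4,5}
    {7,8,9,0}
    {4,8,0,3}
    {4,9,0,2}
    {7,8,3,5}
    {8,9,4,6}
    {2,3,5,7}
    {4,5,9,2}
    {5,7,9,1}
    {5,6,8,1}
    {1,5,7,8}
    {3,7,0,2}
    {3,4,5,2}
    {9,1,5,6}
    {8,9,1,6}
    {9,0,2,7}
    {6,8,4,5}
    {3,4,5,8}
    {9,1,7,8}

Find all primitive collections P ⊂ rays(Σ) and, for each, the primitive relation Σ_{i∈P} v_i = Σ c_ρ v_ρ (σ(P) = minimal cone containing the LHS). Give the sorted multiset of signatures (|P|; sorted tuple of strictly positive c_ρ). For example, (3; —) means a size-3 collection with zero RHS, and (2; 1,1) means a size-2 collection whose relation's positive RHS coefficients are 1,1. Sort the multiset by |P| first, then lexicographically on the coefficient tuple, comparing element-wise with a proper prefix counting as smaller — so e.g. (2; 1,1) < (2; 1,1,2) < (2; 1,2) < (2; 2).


13 minimal non-faces of Δ(Σ) (on 10 rays):

  P={0,5}:  v_{0} + v_{5} = 0  →  sig = (2; —)
  P={2,8}:  v_{2} + v_{8} = 0  →  sig = (2; —)
  P={3,9}:  v_{3} + v_{9} = 0  →  sig = (2; —)
  P={1,4}:  v_{1} + v_{4} = v_{6}  →  sig = (2; 1)
  P={4,7}:  v_{4} + v_{7} = v_{8}  →  sig = (2; 1)
  P={0,1}:  v_{0} + v_{1} = v_{8} + v_{9}  →  sig = (2; 1,1)
  P={1,2}:  v_{1} + v_{2} = v_{5} + v_{9}  →  sig = (2; 1,1)
  P={1,3}:  v_{1} + v_{3} = v_{5} + v_{8}  →  sig = (2; 1,1)
  P={6,7}:  v_{6} + v_{7} = v_{1} + v_{8}  →  sig = (2; 1,1)
  P={0,6}:  v_{0} + v_{6} = v_{4} + v_{8} + v_{9}  →  sig = (2; 1,1,1)
  P={2,6}:  v_{2} + v_{6} = v_{4} + v_{5} + v_{9}  →  sig = (2; 1,1,1)
  P={3,6}:  v_{3} + v_{6} = v_{4} + v_{5} + v_{8}  →  sig = (2; 1,1,1)
  P={5,8,9}:  v_{5} + v_{8} + v_{9} = v_{1}  →  sig = (3; 1)

so the primitive-relation signature multiset is
[(2; —), (2; —), (2; —), (2; 1), (2; 1), (2; 1,1), (2; 1,1), (2; 1,1), (2; 1,1), (2; 1,1,1), (2; 1,1,1), (2; 1,1,1), (3; 1)]


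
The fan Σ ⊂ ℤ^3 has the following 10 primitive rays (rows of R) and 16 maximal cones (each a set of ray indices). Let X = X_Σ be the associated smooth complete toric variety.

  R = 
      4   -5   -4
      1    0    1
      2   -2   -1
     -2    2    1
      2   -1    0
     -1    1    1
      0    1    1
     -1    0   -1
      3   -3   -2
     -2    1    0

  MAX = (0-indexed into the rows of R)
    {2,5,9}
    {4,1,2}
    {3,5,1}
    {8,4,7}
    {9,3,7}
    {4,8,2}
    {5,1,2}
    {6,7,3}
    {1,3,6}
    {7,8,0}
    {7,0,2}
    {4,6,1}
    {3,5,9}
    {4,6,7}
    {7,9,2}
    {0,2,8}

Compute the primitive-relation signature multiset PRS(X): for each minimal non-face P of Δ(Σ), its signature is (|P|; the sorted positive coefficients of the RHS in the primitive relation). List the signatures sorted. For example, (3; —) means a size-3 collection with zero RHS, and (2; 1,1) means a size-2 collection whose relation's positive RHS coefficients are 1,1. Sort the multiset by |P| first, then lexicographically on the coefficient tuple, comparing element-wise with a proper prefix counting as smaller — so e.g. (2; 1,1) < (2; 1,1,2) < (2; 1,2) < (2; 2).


23 minimal non-faces of Δ(Σ) (on 10 rays):

  P = {1,7}:  v_{1} + v_{7} = 0  ⇒ sig = (2; —)
  P = {2,3}:  v_{2} + v_{3} = 0  ⇒ sig = (2; —)
  P = {4,9}:  v_{4} + v_{9} = 0  ⇒ sig = (2; —)
  P = {1,9}:  v_{1} + v_{9} = v_{5}  ⇒ sig = (2; 1)
  P = {2,6}:  v_{2} + v_{6} = v_{4}  ⇒ sig = (2; 1)
  P = {3,4}:  v_{3} + v_{4} = v_{6}  ⇒ sig = (2; 1)
  P = {4,5}:  v_{4} + v_{5} = v_{1}  ⇒ sig = (2; 1)
  P = {5,7}:  v_{5} + v_{7} = v_{9}  ⇒ sig = (2; 1)
  P = {5,8}:  v_{5} + v_{8} = v_{2}  ⇒ sig = (2; 1)
  P = {6,9}:  v_{6} + v_{9} = v_{3}  ⇒ sig = (2; 1)
  P = {0,1}:  v_{0} + v_{1} = v_{2} + v_{8}  ⇒ sig = (2; 1,1)
  P = {0,3}:  v_{0} + v_{3} = v_{7} + v_{8}  ⇒ sig = (2; 1,1)
  P = {1,8}:  v_{1} + v_{8} = v_{2} + v_{4}  ⇒ sig = (2; 1,1)
  P = {3,8}:  v_{3} + v_{8} = v_{4} + v_{7}  ⇒ sig = (2; 1,1)
  P = {5,6}:  v_{5} + v_{6} = v_{1} + v_{3}  ⇒ sig = (2; 1,1)
  P = {8,9}:  v_{8} + v_{9} = v_{2} + v_{7}  ⇒ sig = (2; 1,1)
  P = {0,6}:  v_{0} + v_{6} = v_{4} + v_{7} + v_{8}  ⇒ sig = (2; 1,1,1)
  P = {0,5}:  v_{0} + v_{5} = 2·v_{2} + v_{7}  ⇒ sig = (2; 1,2)
  P = {6,8}:  v_{6} + v_{8} = 2·v_{4} + v_{7}  ⇒ sig = (2; 1,2)
  P = {0,4}:  v_{0} + v_{4} = 2·v_{8}  ⇒ sig = (2; 2)
  P = {0,9}:  v_{0} + v_{9} = 2·v_{2} + 2·v_{7}  ⇒ sig = (2; 2,2)
  P = {2,4,7}:  v_{2} + v_{4} + v_{7} = v_{8}  ⇒ sig = (3; 1)
  P = {2,7,8}:  v_{2} + v_{7} + v_{8} = v_{0}  ⇒ sig = (3; 1)

Hence PRS(X_Σ) =
    (2; —)
    (2; —)
    (2; —)
    (2; 1)
    (2; 1)
    (2; 1)
    (2; 1)
    (2; 1)
    (2; 1)
    (2; 1)
    (2; 1,1)
    (2; 1,1)
    (2; 1,1)
    (2; 1,1)
    (2; 1,1)
    (2; 1,1)
    (2; 1,1,1)
    (2; 1,2)
    (2; 1,2)
    (2; 2)
    (2; 2,2)
    (3; 1)
    (3; 1)


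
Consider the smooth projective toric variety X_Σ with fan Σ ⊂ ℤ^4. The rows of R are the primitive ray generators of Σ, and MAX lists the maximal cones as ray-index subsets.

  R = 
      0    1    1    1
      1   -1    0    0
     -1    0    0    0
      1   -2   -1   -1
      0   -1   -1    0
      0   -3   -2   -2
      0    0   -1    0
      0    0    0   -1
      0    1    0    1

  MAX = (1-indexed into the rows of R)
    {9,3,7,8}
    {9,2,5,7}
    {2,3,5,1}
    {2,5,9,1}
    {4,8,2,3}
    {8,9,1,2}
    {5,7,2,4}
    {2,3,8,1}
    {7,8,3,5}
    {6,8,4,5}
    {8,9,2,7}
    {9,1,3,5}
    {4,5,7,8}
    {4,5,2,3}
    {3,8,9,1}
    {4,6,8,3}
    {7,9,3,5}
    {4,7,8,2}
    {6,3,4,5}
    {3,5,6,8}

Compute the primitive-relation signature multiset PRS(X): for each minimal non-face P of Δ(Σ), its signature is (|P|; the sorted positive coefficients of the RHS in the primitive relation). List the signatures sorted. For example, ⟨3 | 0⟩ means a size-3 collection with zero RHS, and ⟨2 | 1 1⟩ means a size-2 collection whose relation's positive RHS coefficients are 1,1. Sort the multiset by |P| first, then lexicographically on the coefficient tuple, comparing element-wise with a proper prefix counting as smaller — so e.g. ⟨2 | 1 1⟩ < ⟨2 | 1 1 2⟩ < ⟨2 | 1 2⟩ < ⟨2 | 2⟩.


Σ has 14 primitive collections:

  • {1,4}:  v_{1} + v_{4} = v_{2}  so sig = ⟨2 | 1⟩
  • {1,7}:  v_{1} + v_{7} = v_{9}  so sig = ⟨2 | 1⟩
  • {1,6}:  v_{1} + v_{6} = v_{3} + v_{4}  so sig = ⟨2 | 1 1⟩
  • {4,9}:  v_{4} + v_{9} = v_{2} + v_{7}  so sig = ⟨2 | 1 1⟩
  • {2,6}:  v_{2} + v_{6} = v_{3} + 2·v_{4}  so sig = ⟨2 | 1 2⟩
  • {6,9}:  v_{6} + v_{9} = 2·v_{5} + v_{8}  so sig = ⟨2 | 1 2⟩
  • {6,7}:  v_{6} + v_{7} = 3·v_{5} + 2·v_{8}  so sig = ⟨2 | 2 3⟩
  • {1,5,8}:  v_{1} + v_{5} + v_{8} = 0  so sig = ⟨3 | 0⟩
  • {2,3,7}:  v_{2} + v_{3} + v_{7} = v_{5}  so sig = ⟨3 | 1⟩
  • {2,5,8}:  v_{2} + v_{5} + v_{8} = v_{4}  so sig = ⟨3 | 1⟩
  • {5,8,9}:  v_{5} + v_{8} + v_{9} = v_{7}  so sig = ⟨3 | 1⟩
  • {2,3,9}:  v_{2} + v_{3} + v_{9} = v_{1} + v_{5}  so sig = ⟨3 | 1 1⟩
  • {3,4,7}:  v_{3} + v_{4} + v_{7} = 2·v_{5} + v_{8}  so sig = ⟨3 | 1 2⟩
  • {3,4,5,8}:  v_{3} + v_{4} + v_{5} + v_{8} = v_{6}  so sig = ⟨4 | 1⟩

so the primitive-relation signature multiset is
    |P|=2: 7 collections, coeffs (1), (1), (1,1), (1,1), (1,2), (1,2), (2,3)
    |P|=3: 6 collections, coeffs (), (1), (1), (1), (1,1), (1,2)
    |P|=4: 1 collection, coeffs (1)


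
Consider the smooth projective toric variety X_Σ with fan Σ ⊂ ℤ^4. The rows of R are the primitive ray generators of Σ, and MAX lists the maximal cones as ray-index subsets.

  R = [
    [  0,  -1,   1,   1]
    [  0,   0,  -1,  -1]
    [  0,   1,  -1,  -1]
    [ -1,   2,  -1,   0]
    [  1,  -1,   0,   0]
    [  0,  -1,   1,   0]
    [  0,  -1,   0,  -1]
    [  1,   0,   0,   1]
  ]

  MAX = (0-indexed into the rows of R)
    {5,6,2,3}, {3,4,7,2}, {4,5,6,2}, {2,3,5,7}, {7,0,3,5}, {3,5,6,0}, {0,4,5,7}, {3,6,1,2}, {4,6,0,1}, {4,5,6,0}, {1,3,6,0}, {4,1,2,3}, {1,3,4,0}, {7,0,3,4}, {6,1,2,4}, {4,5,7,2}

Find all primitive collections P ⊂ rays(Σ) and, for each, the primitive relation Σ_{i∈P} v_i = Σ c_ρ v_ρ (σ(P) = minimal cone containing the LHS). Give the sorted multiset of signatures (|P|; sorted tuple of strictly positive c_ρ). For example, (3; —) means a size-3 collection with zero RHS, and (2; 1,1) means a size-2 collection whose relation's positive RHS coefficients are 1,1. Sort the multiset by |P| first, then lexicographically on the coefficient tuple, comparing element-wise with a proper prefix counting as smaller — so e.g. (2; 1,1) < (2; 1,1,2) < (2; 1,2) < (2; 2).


Σ has 6 primitive collections:

  P = {0,2}:  v_{0} + v_{2} = 0  ⇒ sig = (2; —)
  P = {1,5}:  v_{1} + v_{5} = v_{6}  ⇒ sig = (2; 1)
  P = {6,7}:  v_{6} + v_{7} = v_{4}  ⇒ sig = (2; 1)
  P = {1,7}:  v_{1} + v_{7} = v_{3} + 2·v_{4}  ⇒ sig = (2; 1,2)
  P = {3,4,5}:  v_{3} + v_{4} + v_{5} = 0  ⇒ sig = (3; —)
  P = {3,4,6}:  v_{3} + v_{4} + v_{6} = v_{1}  ⇒ sig = (3; 1)

Hence PRS(X_Σ) =
    (2; —)
    (2; 1)
    (2; 1)
    (2; 1,2)
    (3; —)
    (3; 1)


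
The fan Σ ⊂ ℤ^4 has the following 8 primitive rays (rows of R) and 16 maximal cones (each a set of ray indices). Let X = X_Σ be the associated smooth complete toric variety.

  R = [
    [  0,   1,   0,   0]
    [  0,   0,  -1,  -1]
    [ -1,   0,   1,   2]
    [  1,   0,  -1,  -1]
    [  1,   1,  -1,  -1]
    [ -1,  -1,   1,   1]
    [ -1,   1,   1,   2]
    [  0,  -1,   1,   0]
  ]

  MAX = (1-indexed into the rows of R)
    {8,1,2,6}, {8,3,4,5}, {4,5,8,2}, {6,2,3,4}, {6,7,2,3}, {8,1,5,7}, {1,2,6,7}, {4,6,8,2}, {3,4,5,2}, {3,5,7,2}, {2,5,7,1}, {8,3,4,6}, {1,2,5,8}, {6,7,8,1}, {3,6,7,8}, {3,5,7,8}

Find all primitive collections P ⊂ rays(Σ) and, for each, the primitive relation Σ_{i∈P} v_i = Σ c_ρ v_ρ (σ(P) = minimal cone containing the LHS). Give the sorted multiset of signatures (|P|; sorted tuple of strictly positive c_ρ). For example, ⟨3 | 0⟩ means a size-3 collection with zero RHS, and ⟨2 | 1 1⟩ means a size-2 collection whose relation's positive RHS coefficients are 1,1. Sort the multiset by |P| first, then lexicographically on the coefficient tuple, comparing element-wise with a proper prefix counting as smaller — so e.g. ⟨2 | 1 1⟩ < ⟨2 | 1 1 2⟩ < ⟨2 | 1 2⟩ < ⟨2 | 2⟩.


|primitive collections| = 6. Relations:

  P = {5,6}:  v_{5} + v_{6} = 0  ⟹  sig = ⟨2 | 0⟩
  P = {1,3}:  v_{1} + v_{3} = v_{7}  ⟹  sig = ⟨2 | 1⟩
  P = {1,4}:  v_{1} + v_{4} = v_{5}  ⟹  sig = ⟨2 | 1⟩
  P = {4,7}:  v_{4} + v_{7} = v_{3} + v_{5}  ⟹  sig = ⟨2 | 1 1⟩
  P = {2,3,8}:  v_{2} + v_{3} + v_{8} = v_{6}  ⟹  sig = ⟨3 | 1⟩
  P = {2,7,8}:  v_{2} + v_{7} + v_{8} = v_{1} + v_{6}  ⟹  sig = ⟨3 | 1 1⟩

Signatures (|P|; sorted positive RHS coefficients), sorted:
    ⟨2 | 0⟩
    ⟨2 | 1⟩
    ⟨2 | 1⟩
    ⟨2 | 1 1⟩
    ⟨3 | 1⟩
    ⟨3 | 1 1⟩


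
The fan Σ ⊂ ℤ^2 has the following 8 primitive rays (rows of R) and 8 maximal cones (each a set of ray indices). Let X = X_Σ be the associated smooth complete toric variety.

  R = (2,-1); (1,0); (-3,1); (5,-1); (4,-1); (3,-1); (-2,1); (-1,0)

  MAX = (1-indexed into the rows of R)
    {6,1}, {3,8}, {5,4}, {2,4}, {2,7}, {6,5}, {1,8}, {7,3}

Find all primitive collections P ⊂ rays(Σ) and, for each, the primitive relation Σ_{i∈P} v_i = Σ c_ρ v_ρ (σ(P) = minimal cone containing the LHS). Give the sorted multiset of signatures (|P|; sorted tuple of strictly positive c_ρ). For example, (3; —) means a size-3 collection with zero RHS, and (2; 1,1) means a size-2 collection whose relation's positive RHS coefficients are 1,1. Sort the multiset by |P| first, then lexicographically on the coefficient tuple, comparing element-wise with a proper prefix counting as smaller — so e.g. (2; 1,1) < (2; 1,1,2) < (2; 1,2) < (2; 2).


20 collections generate NE(X_Σ); each relation:

  • {1,7}:  v_{1} + v_{7} = 0 ; sig = (2; —)
  • {2,8}:  v_{2} + v_{8} = 0 ; sig = (2; —)
  • {3,6}:  v_{3} + v_{6} = 0 ; sig = (2; —)
  • {1,2}:  v_{1} + v_{2} = v_{6} ; sig = (2; 1)
  • {1,3}:  v_{1} + v_{3} = v_{8} ; sig = (2; 1)
  • {2,3}:  v_{2} + v_{3} = v_{7} ; sig = (2; 1)
  • {2,5}:  v_{2} + v_{5} = v_{4} ; sig = (2; 1)
  • {2,6}:  v_{2} + v_{6} = v_{5} ; sig = (2; 1)
  • {3,5}:  v_{3} + v_{5} = v_{2} ; sig = (2; 1)
  • {4,8}:  v_{4} + v_{8} = v_{5} ; sig = (2; 1)
  • {5,8}:  v_{5} + v_{8} = v_{6} ; sig = (2; 1)
  • {6,7}:  v_{6} + v_{7} = v_{2} ; sig = (2; 1)
  • {6,8}:  v_{6} + v_{8} = v_{1} ; sig = (2; 1)
  • {7,8}:  v_{7} + v_{8} = v_{3} ; sig = (2; 1)
  • {1,4}:  v_{1} + v_{4} = v_{5} + v_{6} ; sig = (2; 1,1)
  • {1,5}:  v_{1} + v_{5} = 2·v_{6} ; sig = (2; 2)
  • {3,4}:  v_{3} + v_{4} = 2·v_{2} ; sig = (2; 2)
  • {4,6}:  v_{4} + v_{6} = 2·v_{5} ; sig = (2; 2)
  • {5,7}:  v_{5} + v_{7} = 2·v_{2} ; sig = (2; 2)
  • {4,7}:  v_{4} + v_{7} = 3·v_{2} ; sig = (2; 3)

so the primitive-relation signature multiset is
    |P|=2: 20 collections, coeffs (), (), (), (1), (1), (1), (1), (1), (1), (1), (1), (1), (1), (1), (1,1), (2), (2), (2), (2), (3)


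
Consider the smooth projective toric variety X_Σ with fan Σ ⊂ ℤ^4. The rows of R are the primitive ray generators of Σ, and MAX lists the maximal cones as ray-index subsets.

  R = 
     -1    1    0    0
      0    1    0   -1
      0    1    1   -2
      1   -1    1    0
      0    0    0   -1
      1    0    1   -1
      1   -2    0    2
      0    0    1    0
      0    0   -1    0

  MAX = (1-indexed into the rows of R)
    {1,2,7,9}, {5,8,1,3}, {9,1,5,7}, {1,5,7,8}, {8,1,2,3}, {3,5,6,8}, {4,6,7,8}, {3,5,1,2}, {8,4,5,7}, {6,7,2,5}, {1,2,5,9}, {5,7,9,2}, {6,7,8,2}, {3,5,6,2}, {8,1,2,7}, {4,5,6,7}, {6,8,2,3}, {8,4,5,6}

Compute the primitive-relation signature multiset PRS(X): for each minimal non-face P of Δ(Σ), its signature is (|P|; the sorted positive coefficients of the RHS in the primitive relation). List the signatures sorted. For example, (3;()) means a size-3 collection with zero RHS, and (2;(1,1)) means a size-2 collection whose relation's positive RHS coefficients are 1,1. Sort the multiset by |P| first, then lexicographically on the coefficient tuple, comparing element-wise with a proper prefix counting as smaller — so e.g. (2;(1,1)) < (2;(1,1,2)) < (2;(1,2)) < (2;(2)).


Σ has 12 primitive collections:

  P={8,9}:  v_{8} + v_{9} = 0  ⟹  sig = (2;())
  P={1,4}:  v_{1} + v_{4} = v_{8}  ⟹  sig = (2;(1))
  P={2,4}:  v_{2} + v_{4} = v_{6}  ⟹  sig = (2;(1))
  P={3,7}:  v_{3} + v_{7} = v_{4}  ⟹  sig = (2;(1))
  P={1,6}:  v_{1} + v_{6} = v_{2} + v_{8}  ⟹  sig = (2;(1,1))
  P={3,9}:  v_{3} + v_{9} = v_{2} + v_{5}  ⟹  sig = (2;(1,1))
  P={3,4}:  v_{3} + v_{4} = v_{5} + v_{6} + v_{8}  ⟹  sig = (2;(1,1,1))
  P={4,9}:  v_{4} + v_{9} = v_{2} + v_{5} + v_{7}  ⟹  sig = (2;(1,1,1))
  P={6,9}:  v_{6} + v_{9} = 2·v_{2} + v_{5} + v_{7}  ⟹  sig = (2;(1,1,2))
  P={2,5,8}:  v_{2} + v_{5} + v_{8} = v_{3}  ⟹  sig = (3;(1))
  P={1,2,5,7}:  v_{1} + v_{2} + v_{5} + v_{7} = 0  ⟹  sig = (4;())
  P={5,6,7,8}:  v_{5} + v_{6} + v_{7} + v_{8} = 2·v_{4}  ⟹  sig = (4;(2))

Signatures (|P|; sorted positive RHS coefficients), sorted:
[(2;()), (2;(1)), (2;(1)), (2;(1)), (2;(1,1)), (2;(1,1)), (2;(1,1,1)), (2;(1,1,1)), (2;(1,1,2)), (3;(1)), (4;()), (4;(2))]


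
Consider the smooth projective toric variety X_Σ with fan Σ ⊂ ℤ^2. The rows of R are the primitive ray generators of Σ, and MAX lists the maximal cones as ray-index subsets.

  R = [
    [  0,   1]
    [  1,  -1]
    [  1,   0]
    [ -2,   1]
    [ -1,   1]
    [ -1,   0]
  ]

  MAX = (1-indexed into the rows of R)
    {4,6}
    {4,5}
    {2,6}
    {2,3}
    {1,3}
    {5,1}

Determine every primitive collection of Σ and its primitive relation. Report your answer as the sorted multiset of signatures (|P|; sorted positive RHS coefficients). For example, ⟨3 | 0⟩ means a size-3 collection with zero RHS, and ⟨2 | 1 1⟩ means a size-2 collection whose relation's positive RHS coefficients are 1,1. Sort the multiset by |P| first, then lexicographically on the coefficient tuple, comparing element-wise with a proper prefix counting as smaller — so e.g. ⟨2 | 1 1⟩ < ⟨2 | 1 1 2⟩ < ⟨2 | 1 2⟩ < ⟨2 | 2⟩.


Minimal non-faces — 9 found among 6 rays, 6 max cones:

  {2,5}:  v_{2} + v_{5} = 0 — sig = ⟨2 | 0⟩
  {3,6}:  v_{3} + v_{6} = 0 — sig = ⟨2 | 0⟩
  {1,2}:  v_{1} + v_{2} = v_{3} — sig = ⟨2 | 1⟩
  {1,6}:  v_{1} + v_{6} = v_{5} — sig = ⟨2 | 1⟩
  {2,4}:  v_{2} + v_{4} = v_{6} — sig = ⟨2 | 1⟩
  {3,4}:  v_{3} + v_{4} = v_{5} — sig = ⟨2 | 1⟩
  {3,5}:  v_{3} + v_{5} = v_{1} — sig = ⟨2 | 1⟩
  {5,6}:  v_{5} + v_{6} = v_{4} — sig = ⟨2 | 1⟩
  {1,4}:  v_{1} + v_{4} = 2·v_{5} — sig = ⟨2 | 2⟩

Sorted signature multiset PRS(X):
[⟨2 | 0⟩, ⟨2 | 0⟩, ⟨2 | 1⟩, ⟨2 | 1⟩, ⟨2 | 1⟩, ⟨2 | 1⟩, ⟨2 | 1⟩, ⟨2 | 1⟩, ⟨2 | 2⟩]


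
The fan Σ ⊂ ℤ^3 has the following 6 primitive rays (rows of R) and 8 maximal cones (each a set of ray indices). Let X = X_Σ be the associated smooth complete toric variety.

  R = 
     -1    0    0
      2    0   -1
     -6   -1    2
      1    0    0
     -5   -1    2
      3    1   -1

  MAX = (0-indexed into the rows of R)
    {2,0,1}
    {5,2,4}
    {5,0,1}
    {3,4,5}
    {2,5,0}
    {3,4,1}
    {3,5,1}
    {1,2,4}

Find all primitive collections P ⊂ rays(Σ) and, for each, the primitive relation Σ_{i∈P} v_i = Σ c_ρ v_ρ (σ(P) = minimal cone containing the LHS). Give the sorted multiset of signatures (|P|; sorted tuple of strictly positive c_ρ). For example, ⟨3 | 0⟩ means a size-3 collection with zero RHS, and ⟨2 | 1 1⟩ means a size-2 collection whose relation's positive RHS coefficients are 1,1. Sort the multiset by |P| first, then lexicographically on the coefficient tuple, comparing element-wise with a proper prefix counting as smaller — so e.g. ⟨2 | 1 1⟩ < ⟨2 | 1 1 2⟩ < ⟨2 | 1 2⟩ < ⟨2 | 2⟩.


|primitive collections| = 5. Relations:

  P={0,3}:  v_{0} + v_{3} = 0  ⟹  sig = ⟨2 | 0⟩
  P={0,4}:  v_{0} + v_{4} = v_{2}  ⟹  sig = ⟨2 | 1⟩
  P={2,3}:  v_{2} + v_{3} = v_{4}  ⟹  sig = ⟨2 | 1⟩
  P={1,4,5}:  v_{1} + v_{4} + v_{5} = 0  ⟹  sig = ⟨3 | 0⟩
  P={1,2,5}:  v_{1} + v_{2} + v_{5} = v_{0}  ⟹  sig = ⟨3 | 1⟩

Sorted signature multiset PRS(X):
    ⟨2 | 0⟩
    ⟨2 | 1⟩
    ⟨2 | 1⟩
    ⟨3 | 0⟩
    ⟨3 | 1⟩


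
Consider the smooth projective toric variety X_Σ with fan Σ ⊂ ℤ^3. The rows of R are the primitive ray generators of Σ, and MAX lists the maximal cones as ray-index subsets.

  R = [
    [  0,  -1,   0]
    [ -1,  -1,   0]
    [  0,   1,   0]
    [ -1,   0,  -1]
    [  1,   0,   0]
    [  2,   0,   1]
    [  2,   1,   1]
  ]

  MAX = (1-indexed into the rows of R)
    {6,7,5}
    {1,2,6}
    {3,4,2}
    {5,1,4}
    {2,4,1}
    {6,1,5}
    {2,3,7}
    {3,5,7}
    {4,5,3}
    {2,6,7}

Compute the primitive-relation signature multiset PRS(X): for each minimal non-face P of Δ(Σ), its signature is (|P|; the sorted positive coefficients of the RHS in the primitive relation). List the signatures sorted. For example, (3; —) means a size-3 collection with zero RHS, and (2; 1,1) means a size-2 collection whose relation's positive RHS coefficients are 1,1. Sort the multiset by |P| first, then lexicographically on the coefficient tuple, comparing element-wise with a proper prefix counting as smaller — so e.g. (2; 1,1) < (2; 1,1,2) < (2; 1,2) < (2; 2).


Primitive collections (6):

  P={1,3}:  v_{1} + v_{3} = 0 — sig = (2; —)
  P={1,7}:  v_{1} + v_{7} = v_{6} — sig = (2; 1)
  P={2,5}:  v_{2} + v_{5} = v_{1} — sig = (2; 1)
  P={3,6}:  v_{3} + v_{6} = v_{7} — sig = (2; 1)
  P={4,6}:  v_{4} + v_{6} = v_{5} — sig = (2; 1)
  P={4,7}:  v_{4} + v_{7} = v_{3} + v_{5} — sig = (2; 1,1)

Sorted signature multiset PRS(X):
    (2; —)
    (2; 1)
    (2; 1)
    (2; 1)
    (2; 1)
    (2; 1,1)


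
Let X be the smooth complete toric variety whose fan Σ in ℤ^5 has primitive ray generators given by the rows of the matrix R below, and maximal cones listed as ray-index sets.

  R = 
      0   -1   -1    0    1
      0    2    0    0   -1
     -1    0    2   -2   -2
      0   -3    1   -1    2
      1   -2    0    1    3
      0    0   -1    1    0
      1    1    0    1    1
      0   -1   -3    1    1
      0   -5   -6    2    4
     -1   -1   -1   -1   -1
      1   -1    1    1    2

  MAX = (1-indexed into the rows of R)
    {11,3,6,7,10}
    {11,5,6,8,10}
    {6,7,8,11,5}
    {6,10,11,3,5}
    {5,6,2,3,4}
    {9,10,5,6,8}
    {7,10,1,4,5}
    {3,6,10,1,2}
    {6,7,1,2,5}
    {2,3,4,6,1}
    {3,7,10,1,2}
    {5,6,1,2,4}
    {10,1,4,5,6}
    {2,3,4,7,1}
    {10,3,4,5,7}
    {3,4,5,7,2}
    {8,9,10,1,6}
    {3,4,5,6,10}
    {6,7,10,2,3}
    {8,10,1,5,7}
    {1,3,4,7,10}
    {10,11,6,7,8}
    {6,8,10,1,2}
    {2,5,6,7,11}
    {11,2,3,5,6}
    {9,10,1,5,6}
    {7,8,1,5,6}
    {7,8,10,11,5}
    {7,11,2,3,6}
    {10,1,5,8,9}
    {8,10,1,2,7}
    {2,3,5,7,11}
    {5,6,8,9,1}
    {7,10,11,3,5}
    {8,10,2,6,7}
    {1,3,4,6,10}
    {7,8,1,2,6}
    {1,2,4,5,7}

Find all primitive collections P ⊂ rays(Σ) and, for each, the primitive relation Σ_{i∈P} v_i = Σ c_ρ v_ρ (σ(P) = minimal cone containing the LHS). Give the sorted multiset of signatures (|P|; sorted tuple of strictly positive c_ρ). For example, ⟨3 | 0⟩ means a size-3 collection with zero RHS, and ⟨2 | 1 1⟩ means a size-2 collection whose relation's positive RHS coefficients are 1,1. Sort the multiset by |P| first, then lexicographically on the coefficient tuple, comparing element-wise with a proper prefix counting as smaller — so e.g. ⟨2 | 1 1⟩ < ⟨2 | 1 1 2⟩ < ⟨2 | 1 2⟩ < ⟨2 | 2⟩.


21 minimal non-faces of Δ(Σ) (on 11 rays):

  P = {1,11}:  v_{1} + v_{11} = v_{5}  so sig = ⟨2 | 1⟩
  P = {3,8}:  v_{3} + v_{8} = v_{10}  so sig = ⟨2 | 1⟩
  P = {4,8}:  v_{4} + v_{8} = v_{1} + v_{5} + v_{10}  so sig = ⟨2 | 1 1 1⟩
  P = {3,9}:  v_{3} + v_{9} = v_{1} + v_{5} + v_{6} + 2·v_{10}  so sig = ⟨2 | 1 1 1 2⟩
  P = {9,11}:  v_{9} + v_{11} = 2·v_{5} + v_{6} + v_{8} + v_{10}  so sig = ⟨2 | 1 1 1 2⟩
  P = {2,9}:  v_{2} + v_{9} = 2·v_{1} + v_{6} + v_{8}  so sig = ⟨2 | 1 1 2⟩
  P = {4,11}:  v_{4} + v_{11} = v_{3} + 2·v_{5}  so sig = ⟨2 | 1 2⟩
  P = {7,9}:  v_{7} + v_{9} = v_{5} + 2·v_{8}  so sig = ⟨2 | 1 2⟩
  P = {4,9}:  v_{4} + v_{9} = 2·v_{1} + 2·v_{5} + v_{6} + 2·v_{10}  so sig = ⟨2 | 1 2 2 2⟩
  P = {2,10,11}:  v_{2} + v_{10} + v_{11} = 0  so sig = ⟨3 | 0⟩
  P = {1,3,5}:  v_{1} + v_{3} + v_{5} = v_{4}  so sig = ⟨3 | 1⟩
  P = {2,5,10}:  v_{2} + v_{5} + v_{10} = v_{1}  so sig = ⟨3 | 1⟩
  P = {4,6,7}:  v_{4} + v_{6} + v_{7} = v_{5}  so sig = ⟨3 | 1⟩
  P = {2,8,11}:  v_{2} + v_{8} + v_{11} = v_{1} + v_{6} + v_{7}  so sig = ⟨3 | 1 1 1⟩
  P = {2,5,8}:  v_{2} + v_{5} + v_{8} = 2·v_{1} + v_{6} + v_{7}  so sig = ⟨3 | 1 1 2⟩
  P = {2,4,10}:  v_{2} + v_{4} + v_{10} = 2·v_{1} + v_{3}  so sig = ⟨3 | 1 2⟩
  P = {1,3,6,7}:  v_{1} + v_{3} + v_{6} + v_{7} = 0  so sig = ⟨4 | 0⟩
  P = {1,6,7,10}:  v_{1} + v_{6} + v_{7} + v_{10} = v_{8}  so sig = ⟨4 | 1⟩
  P = {3,5,6,7}:  v_{3} + v_{5} + v_{6} + v_{7} = v_{11}  so sig = ⟨4 | 1⟩
  P = {5,6,7,10}:  v_{5} + v_{6} + v_{7} + v_{10} = v_{8} + v_{11}  so sig = ⟨4 | 1 1⟩
  P = {1,5,6,8,10}:  v_{1} + v_{5} + v_{6} + v_{8} + v_{10} = v_{9}  so sig = ⟨5 | 1⟩

Sorted signature multiset PRS(X):
[⟨2 | 1⟩, ⟨2 | 1⟩, ⟨2 | 1 1 1⟩, ⟨2 | 1 1 1 2⟩, ⟨2 | 1 1 1 2⟩, ⟨2 | 1 1 2⟩, ⟨2 | 1 2⟩, ⟨2 | 1 2⟩, ⟨2 | 1 2 2 2⟩, ⟨3 | 0⟩, ⟨3 | 1⟩, ⟨3 | 1⟩, ⟨3 | 1⟩, ⟨3 | 1 1 1⟩, ⟨3 | 1 1 2⟩, ⟨3 | 1 2⟩, ⟨4 | 0⟩, ⟨4 | 1⟩, ⟨4 | 1⟩, ⟨4 | 1 1⟩, ⟨5 | 1⟩]


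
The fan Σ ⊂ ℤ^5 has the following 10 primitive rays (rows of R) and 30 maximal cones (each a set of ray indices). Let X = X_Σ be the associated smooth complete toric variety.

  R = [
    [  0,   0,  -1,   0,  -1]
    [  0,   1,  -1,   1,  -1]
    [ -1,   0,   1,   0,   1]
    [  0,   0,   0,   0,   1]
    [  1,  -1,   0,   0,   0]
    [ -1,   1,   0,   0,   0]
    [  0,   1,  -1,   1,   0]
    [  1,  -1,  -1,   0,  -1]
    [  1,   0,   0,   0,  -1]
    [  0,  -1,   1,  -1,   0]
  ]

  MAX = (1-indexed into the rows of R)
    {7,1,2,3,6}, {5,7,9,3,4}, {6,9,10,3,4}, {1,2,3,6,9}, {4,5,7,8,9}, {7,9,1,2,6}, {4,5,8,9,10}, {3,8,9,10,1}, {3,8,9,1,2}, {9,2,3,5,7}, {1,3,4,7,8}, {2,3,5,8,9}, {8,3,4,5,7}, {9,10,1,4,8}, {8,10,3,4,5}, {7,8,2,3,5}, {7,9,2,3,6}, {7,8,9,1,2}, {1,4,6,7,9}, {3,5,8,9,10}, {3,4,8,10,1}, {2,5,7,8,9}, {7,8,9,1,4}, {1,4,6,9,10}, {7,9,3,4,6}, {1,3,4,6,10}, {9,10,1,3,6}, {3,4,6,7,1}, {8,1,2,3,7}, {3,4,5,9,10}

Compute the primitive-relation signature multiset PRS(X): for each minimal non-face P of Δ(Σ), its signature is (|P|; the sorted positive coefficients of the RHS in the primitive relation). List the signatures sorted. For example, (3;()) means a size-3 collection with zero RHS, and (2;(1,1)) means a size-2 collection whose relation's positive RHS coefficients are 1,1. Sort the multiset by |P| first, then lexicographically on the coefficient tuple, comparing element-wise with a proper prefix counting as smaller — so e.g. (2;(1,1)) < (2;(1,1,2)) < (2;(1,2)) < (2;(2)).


10 minimal non-faces of Δ(Σ) (on 10 rays):

  • {5,6}:  v_{5} + v_{6} = 0  so sig = (2;())
  • {7,10}:  v_{7} + v_{10} = 0  so sig = (2;())
  • {1,5}:  v_{1} + v_{5} = v_{8}  so sig = (2;(1))
  • {2,4}:  v_{2} + v_{4} = v_{7}  so sig = (2;(1))
  • {6,8}:  v_{6} + v_{8} = v_{1}  so sig = (2;(1))
  • {2,10}:  v_{2} + v_{10} = v_{1} + v_{3} + v_{9}  so sig = (2;(1,1,1))
  • {1,3,4,9}:  v_{1} + v_{3} + v_{4} + v_{9} = 0  so sig = (4;())
  • {1,3,7,9}:  v_{1} + v_{3} + v_{7} + v_{9} = v_{2}  so sig = (4;(1))
  • {3,4,8,9}:  v_{3} + v_{4} + v_{8} + v_{9} = v_{5}  so sig = (4;(1))
  • {3,7,8,9}:  v_{3} + v_{7} + v_{8} + v_{9} = v_{2} + v_{5}  so sig = (4;(1,1))

Hence PRS(X_Σ) =
{ (2;()) ×2,  (2;(1)) ×3,  (2;(1,1,1)),  (4;()),  (4;(1)) ×2,  (4;(1,1)) }


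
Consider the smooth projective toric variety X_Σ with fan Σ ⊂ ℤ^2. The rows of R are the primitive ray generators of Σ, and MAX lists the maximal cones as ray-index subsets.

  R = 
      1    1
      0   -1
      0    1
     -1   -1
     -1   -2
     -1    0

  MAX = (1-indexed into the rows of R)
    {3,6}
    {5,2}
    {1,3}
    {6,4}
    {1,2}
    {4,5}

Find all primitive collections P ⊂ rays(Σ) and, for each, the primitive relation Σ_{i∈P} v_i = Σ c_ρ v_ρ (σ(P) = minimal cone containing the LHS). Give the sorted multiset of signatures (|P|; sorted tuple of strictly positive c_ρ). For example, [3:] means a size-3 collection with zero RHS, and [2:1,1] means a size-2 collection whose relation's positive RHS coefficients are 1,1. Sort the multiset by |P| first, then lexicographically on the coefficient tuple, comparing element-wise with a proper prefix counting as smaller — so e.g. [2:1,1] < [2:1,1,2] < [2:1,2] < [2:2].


Minimal non-faces — 9 found among 6 rays, 6 max cones:

  {1,4}:  v_{1} + v_{4} = 0  so sig = [2:]
  {2,3}:  v_{2} + v_{3} = 0  so sig = [2:]
  {1,5}:  v_{1} + v_{5} = v_{2}  so sig = [2:1]
  {1,6}:  v_{1} + v_{6} = v_{3}  so sig = [2:1]
  {2,4}:  v_{2} + v_{4} = v_{5}  so sig = [2:1]
  {2,6}:  v_{2} + v_{6} = v_{4}  so sig = [2:1]
  {3,4}:  v_{3} + v_{4} = v_{6}  so sig = [2:1]
  {3,5}:  v_{3} + v_{5} = v_{4}  so sig = [2:1]
  {5,6}:  v_{5} + v_{6} = 2·v_{4}  so sig = [2:2]

Signatures (|P|; sorted positive RHS coefficients), sorted:
[[2:], [2:], [2:1], [2:1], [2:1], [2:1], [2:1], [2:1], [2:2]]


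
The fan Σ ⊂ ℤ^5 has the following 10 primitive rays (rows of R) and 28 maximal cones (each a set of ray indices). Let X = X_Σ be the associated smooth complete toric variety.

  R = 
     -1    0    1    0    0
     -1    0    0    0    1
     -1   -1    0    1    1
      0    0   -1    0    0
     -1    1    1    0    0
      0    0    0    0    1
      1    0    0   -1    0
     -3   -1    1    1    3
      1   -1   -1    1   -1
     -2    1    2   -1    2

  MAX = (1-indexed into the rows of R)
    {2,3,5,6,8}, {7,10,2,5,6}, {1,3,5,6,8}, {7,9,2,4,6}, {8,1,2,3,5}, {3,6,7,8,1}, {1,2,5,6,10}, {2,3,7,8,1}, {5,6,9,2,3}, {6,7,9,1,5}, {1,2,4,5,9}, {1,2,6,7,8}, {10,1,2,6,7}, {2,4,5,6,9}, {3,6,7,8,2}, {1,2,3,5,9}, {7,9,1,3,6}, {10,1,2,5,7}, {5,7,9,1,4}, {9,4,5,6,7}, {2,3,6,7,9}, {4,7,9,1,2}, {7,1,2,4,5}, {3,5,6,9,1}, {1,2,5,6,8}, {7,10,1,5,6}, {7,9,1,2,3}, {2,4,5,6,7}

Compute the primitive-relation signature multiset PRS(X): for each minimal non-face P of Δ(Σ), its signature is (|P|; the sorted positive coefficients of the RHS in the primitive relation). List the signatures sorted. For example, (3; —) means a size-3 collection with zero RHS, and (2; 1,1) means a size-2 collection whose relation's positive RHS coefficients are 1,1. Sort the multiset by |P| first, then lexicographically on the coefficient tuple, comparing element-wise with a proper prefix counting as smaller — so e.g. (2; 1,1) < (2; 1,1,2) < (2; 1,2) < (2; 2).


Primitive collections (14):

  {9,10}:  v_{9} + v_{10} = v_{1} + v_{6}  →  sig = (2; 1,1)
  {4,10}:  v_{4} + v_{10} = 2·v_{2} + v_{5} + v_{7}  →  sig = (2; 1,1,2)
  {3,4}:  v_{3} + v_{4} = 2·v_{2} + v_{9}  →  sig = (2; 1,2)
  {4,8}:  v_{4} + v_{8} = 2·v_{2} + v_{3}  →  sig = (2; 1,2)
  {3,10}:  v_{3} + v_{10} = 2·v_{1} + v_{2} + 2·v_{6}  →  sig = (2; 1,2,2)
  {8,9}:  v_{8} + v_{9} = 2·v_{3}  →  sig = (2; 2)
  {8,10}:  v_{8} + v_{10} = 3·v_{1} + 2·v_{2} + 3·v_{6}  →  sig = (2; 2,3,3)
  {1,4,6}:  v_{1} + v_{4} + v_{6} = v_{2}  →  sig = (3; 1)
  {3,5,7}:  v_{3} + v_{5} + v_{7} = v_{1} + v_{6}  →  sig = (3; 1,1)
  {5,7,8}:  v_{5} + v_{7} + v_{8} = 2·v_{1} + v_{2} + 2·v_{6}  →  sig = (3; 1,2,2)
  {2,5,7,9}:  v_{2} + v_{5} + v_{7} + v_{9} = 0  →  sig = (4; —)
  {1,2,3,6}:  v_{1} + v_{2} + v_{3} + v_{6} = v_{8}  →  sig = (4; 1)
  {1,2,6,9}:  v_{1} + v_{2} + v_{6} + v_{9} = v_{3}  →  sig = (4; 1)
  {1,2,5,6,7}:  v_{1} + v_{2} + v_{5} + v_{6} + v_{7} = v_{10}  →  sig = (5; 1)

Signatures (|P|; sorted positive RHS coefficients), sorted:
    |P|=2: 7 collections, coeffs (1,1), (1,1,2), (1,2), (1,2), (1,2,2), (2), (2,3,3)
    |P|=3: 3 collections, coeffs (1), (1,1), (1,2,2)
    |P|=4: 3 collections, coeffs (), (1), (1)
    |P|=5: 1 collection, coeffs (1)


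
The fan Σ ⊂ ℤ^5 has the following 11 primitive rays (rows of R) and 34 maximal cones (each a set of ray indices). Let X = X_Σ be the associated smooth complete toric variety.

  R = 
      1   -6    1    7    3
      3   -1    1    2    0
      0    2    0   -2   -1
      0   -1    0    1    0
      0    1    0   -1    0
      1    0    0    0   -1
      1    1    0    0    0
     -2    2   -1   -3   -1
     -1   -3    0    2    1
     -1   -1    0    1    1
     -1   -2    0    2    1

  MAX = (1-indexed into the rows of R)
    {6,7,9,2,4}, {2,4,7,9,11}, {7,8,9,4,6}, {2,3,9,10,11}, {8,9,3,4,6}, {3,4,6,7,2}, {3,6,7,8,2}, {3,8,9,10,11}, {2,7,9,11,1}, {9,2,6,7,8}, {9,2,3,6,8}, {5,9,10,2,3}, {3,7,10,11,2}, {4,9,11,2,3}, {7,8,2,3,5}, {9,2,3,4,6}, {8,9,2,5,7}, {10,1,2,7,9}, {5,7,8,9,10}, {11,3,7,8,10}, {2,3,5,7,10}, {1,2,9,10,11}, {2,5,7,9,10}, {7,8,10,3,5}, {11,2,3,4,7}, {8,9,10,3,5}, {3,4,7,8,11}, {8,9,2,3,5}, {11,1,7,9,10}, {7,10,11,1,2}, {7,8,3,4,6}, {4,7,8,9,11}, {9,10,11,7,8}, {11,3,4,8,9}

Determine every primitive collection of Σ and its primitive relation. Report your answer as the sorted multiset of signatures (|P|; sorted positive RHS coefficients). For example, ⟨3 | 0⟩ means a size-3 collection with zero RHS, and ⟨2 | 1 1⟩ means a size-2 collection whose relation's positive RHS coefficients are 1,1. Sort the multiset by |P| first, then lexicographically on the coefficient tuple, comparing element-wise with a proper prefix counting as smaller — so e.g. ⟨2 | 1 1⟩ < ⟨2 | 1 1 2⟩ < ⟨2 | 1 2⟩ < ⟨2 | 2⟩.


|primitive collections| = 16. Relations:

  P = {4,5}:  v_{4} + v_{5} = 0  so sig = ⟨2 | 0⟩
  P = {4,10}:  v_{4} + v_{10} = v_{11}  so sig = ⟨2 | 1⟩
  P = {5,11}:  v_{5} + v_{11} = v_{10}  so sig = ⟨2 | 1⟩
  P = {6,10}:  v_{6} + v_{10} = v_{4}  so sig = ⟨2 | 1⟩
  P = {5,6}:  v_{5} + v_{6} = v_{2} + v_{8}  so sig = ⟨2 | 1 1⟩
  P = {1,3}:  v_{1} + v_{3} = v_{2} + v_{10} + v_{11}  so sig = ⟨2 | 1 1 1⟩
  P = {1,8}:  v_{1} + v_{8} = v_{7} + v_{9} + v_{11}  so sig = ⟨2 | 1 1 1⟩
  P = {1,6}:  v_{1} + v_{6} = v_{2} + v_{4} + v_{7} + v_{9} + v_{11}  so sig = ⟨2 | 1 1 1 1 1⟩
  P = {1,4}:  v_{1} + v_{4} = v_{2} + v_{7} + v_{9} + 2·v_{11}  so sig = ⟨2 | 1 1 1 2⟩
  P = {1,5}:  v_{1} + v_{5} = v_{2} + v_{7} + v_{9} + 2·v_{10}  so sig = ⟨2 | 1 1 1 2⟩
  P = {6,11}:  v_{6} + v_{11} = 2·v_{4}  so sig = ⟨2 | 2⟩
  P = {2,8,10}:  v_{2} + v_{8} + v_{10} = 0  so sig = ⟨3 | 0⟩
  P = {3,7,9}:  v_{3} + v_{7} + v_{9} = 0  so sig = ⟨3 | 0⟩
  P = {2,4,8}:  v_{2} + v_{4} + v_{8} = v_{6}  so sig = ⟨3 | 1⟩
  P = {2,8,11}:  v_{2} + v_{8} + v_{11} = v_{4}  so sig = ⟨3 | 1⟩
  P = {2,7,9,10,11}:  v_{2} + v_{7} + v_{9} + v_{10} + v_{11} = v_{1}  so sig = ⟨5 | 1⟩

Signatures (|P|; sorted positive RHS coefficients), sorted:
    ⟨2 | 0⟩
    ⟨2 | 1⟩
    ⟨2 | 1⟩
    ⟨2 | 1⟩
    ⟨2 | 1 1⟩
    ⟨2 | 1 1 1⟩
    ⟨2 | 1 1 1⟩
    ⟨2 | 1 1 1 1 1⟩
    ⟨2 | 1 1 1 2⟩
    ⟨2 | 1 1 1 2⟩
    ⟨2 | 2⟩
    ⟨3 | 0⟩
    ⟨3 | 0⟩
    ⟨3 | 1⟩
    ⟨3 | 1⟩
    ⟨5 | 1⟩


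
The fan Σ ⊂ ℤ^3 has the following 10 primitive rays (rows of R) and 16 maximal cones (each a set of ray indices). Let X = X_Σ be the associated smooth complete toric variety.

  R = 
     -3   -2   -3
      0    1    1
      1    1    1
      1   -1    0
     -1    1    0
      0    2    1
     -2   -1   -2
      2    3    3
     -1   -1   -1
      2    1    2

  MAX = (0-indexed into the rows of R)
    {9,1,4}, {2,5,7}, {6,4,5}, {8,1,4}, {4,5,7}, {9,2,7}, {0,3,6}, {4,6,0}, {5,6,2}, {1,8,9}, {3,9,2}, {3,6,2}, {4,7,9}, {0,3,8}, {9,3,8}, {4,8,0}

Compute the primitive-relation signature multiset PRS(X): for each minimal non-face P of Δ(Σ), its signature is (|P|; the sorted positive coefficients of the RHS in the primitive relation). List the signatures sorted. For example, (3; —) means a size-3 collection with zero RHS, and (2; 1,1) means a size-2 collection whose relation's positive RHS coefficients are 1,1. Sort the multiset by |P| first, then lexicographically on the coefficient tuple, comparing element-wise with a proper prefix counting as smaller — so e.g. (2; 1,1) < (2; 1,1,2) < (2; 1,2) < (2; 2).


|primitive collections| = 22. Relations:

  • {2,8}:  v_{2} + v_{8} = 0 — sig = (2; —)
  • {3,4}:  v_{3} + v_{4} = 0 — sig = (2; —)
  • {6,9}:  v_{6} + v_{9} = 0 — sig = (2; —)
  • {0,2}:  v_{0} + v_{2} = v_{6} — sig = (2; 1)
  • {0,7}:  v_{0} + v_{7} = v_{4} — sig = (2; 1)
  • {0,9}:  v_{0} + v_{9} = v_{8} — sig = (2; 1)
  • {2,4}:  v_{2} + v_{4} = v_{5} — sig = (2; 1)
  • {3,5}:  v_{3} + v_{5} = v_{2} — sig = (2; 1)
  • {5,8}:  v_{5} + v_{8} = v_{4} — sig = (2; 1)
  • {5,9}:  v_{5} + v_{9} = v_{7} — sig = (2; 1)
  • {6,7}:  v_{6} + v_{7} = v_{5} — sig = (2; 1)
  • {6,8}:  v_{6} + v_{8} = v_{0} — sig = (2; 1)
  • {0,5}:  v_{0} + v_{5} = v_{4} + v_{6} — sig = (2; 1,1)
  • {1,2}:  v_{1} + v_{2} = v_{4} + v_{9} — sig = (2; 1,1)
  • {1,3}:  v_{1} + v_{3} = v_{8} + v_{9} — sig = (2; 1,1)
  • {1,6}:  v_{1} + v_{6} = v_{4} + v_{8} — sig = (2; 1,1)
  • {3,7}:  v_{3} + v_{7} = v_{2} + v_{9} — sig = (2; 1,1)
  • {7,8}:  v_{7} + v_{8} = v_{4} + v_{9} — sig = (2; 1,1)
  • {0,1}:  v_{0} + v_{1} = v_{4} + 2·v_{8} — sig = (2; 1,2)
  • {1,5}:  v_{1} + v_{5} = 2·v_{4} + v_{9} — sig = (2; 1,2)
  • {1,7}:  v_{1} + v_{7} = 2·v_{4} + 2·v_{9} — sig = (2; 2,2)
  • {4,8,9}:  v_{4} + v_{8} + v_{9} = v_{1} — sig = (3; 1)

Sorted signature multiset PRS(X):
    |P|=2: 21 collections, coeffs (), (), (), (1), (1), (1), (1), (1), (1), (1), (1), (1), (1,1), (1,1), (1,1), (1,1), (1,1), (1,1), (1,2), (1,2), (2,2)
    |P|=3: 1 collection, coeffs (1)


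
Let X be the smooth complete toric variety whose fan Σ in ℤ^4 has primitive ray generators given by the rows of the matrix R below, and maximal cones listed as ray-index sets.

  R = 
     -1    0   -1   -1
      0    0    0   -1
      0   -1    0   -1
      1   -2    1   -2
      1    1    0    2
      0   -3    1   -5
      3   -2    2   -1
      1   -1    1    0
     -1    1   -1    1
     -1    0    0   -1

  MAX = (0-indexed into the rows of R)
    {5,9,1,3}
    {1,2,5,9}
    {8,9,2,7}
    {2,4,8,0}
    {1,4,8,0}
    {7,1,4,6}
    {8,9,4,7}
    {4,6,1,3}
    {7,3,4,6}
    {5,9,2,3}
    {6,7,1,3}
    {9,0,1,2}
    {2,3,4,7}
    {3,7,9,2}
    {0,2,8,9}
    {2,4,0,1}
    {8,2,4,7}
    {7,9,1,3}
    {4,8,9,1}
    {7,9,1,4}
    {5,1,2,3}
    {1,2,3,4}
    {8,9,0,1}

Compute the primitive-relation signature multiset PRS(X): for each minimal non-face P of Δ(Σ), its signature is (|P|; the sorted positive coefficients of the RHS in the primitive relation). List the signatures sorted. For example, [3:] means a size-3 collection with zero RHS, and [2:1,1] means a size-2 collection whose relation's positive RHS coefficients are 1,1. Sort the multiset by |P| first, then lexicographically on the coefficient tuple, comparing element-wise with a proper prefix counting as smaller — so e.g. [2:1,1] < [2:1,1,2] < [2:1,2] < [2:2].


|primitive collections| = 20. Relations:

  P = {0,7}:  v_{0} + v_{7} = v_{2}  ⟹  sig = [2:1]
  P = {3,8}:  v_{3} + v_{8} = v_{2}  ⟹  sig = [2:1]
  P = {4,5}:  v_{4} + v_{5} = v_{1} + v_{3}  ⟹  sig = [2:1,1]
  P = {6,8}:  v_{6} + v_{8} = v_{3} + v_{4}  ⟹  sig = [2:1,1]
  P = {0,6}:  v_{0} + v_{6} = v_{1} + v_{2} + v_{3} + v_{4}  ⟹  sig = [2:1,1,1,1]
  P = {5,8}:  v_{5} + v_{8} = v_{1} + 2·v_{2} + v_{9}  ⟹  sig = [2:1,1,2]
  P = {0,3}:  v_{0} + v_{3} = v_{1} + 2·v_{2}  ⟹  sig = [2:1,2]
  P = {2,6}:  v_{2} + v_{6} = 2·v_{3} + v_{4}  ⟹  sig = [2:1,2]
  P = {5,7}:  v_{5} + v_{7} = 2·v_{3} + v_{9}  ⟹  sig = [2:1,2]
  P = {5,6}:  v_{5} + v_{6} = 2·v_{1} + 2·v_{3} + v_{7}  ⟹  sig = [2:1,2,2]
  P = {0,5}:  v_{0} + v_{5} = 2·v_{1} + 3·v_{2} + v_{9}  ⟹  sig = [2:1,2,3]
  P = {6,9}:  v_{6} + v_{9} = 2·v_{1} + 2·v_{7}  ⟹  sig = [2:2,2]
  P = {1,7,8}:  v_{1} + v_{7} + v_{8} = 0  ⟹  sig = [3:]
  P = {2,4,9}:  v_{2} + v_{4} + v_{9} = 0  ⟹  sig = [3:]
  P = {1,2,7}:  v_{1} + v_{2} + v_{7} = v_{3}  ⟹  sig = [3:1]
  P = {1,2,8}:  v_{1} + v_{2} + v_{8} = v_{0}  ⟹  sig = [3:1]
  P = {0,4,9}:  v_{0} + v_{4} + v_{9} = v_{1} + v_{8}  ⟹  sig = [3:1,1]
  P = {3,4,9}:  v_{3} + v_{4} + v_{9} = v_{1} + v_{7}  ⟹  sig = [3:1,1]
  P = {1,2,3,9}:  v_{1} + v_{2} + v_{3} + v_{9} = v_{5}  ⟹  sig = [4:1]
  P = {1,3,4,7}:  v_{1} + v_{3} + v_{4} + v_{7} = v_{6}  ⟹  sig = [4:1]

Signatures (|P|; sorted positive RHS coefficients), sorted:
{ [2:1] ×2,  [2:1,1] ×2,  [2:1,1,1,1],  [2:1,1,2],  [2:1,2] ×3,  [2:1,2,2],  [2:1,2,3],  [2:2,2],  [3:] ×2,  [3:1] ×2,  [3:1,1] ×2,  [4:1] ×2 }
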